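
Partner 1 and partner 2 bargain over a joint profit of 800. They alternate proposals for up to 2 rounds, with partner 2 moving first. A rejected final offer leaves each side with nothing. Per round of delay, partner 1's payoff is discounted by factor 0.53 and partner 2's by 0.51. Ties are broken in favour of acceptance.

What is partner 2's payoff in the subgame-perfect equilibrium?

Solve by backward induction from round 2.
Round 2 (partner 1 proposes): partner 2 will accept anything ≥ 0, so partner 1 offers 0 and keeps 800.
Round 1 (partner 2 proposes): partner 1 can get 800 next round, worth 0.53 × 800 = 424 now; partner 2 offers that and keeps 376.

376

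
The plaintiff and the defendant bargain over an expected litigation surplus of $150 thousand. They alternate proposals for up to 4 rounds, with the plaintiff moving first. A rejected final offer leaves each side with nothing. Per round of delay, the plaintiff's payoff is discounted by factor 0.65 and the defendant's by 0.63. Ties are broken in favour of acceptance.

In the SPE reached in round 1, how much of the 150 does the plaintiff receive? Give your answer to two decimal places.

Round 4 (the defendant proposes): the plaintiff will accept anything ≥ 0, so the defendant offers 0 and keeps 150.
Round 3 (the plaintiff proposes): the defendant can get 150 next round, worth 0.63 × 150 = 94.5 now. The plaintiff offers 94.5 and keeps 150 − 94.5 = 55.5.
Round 2 (the defendant proposes): the plaintiff can get 55.5 next round, worth 0.65 × 55.5 = 36.075 now. The defendant offers 36.075 and keeps 150 − 36.075 = 113.925.
Round 1 (the plaintiff proposes): the defendant can get 113.925 next round, worth 0.63 × 113.925 = 71.77275 now, so the plaintiff offers 71.77275, keeping 78.22725.

78.23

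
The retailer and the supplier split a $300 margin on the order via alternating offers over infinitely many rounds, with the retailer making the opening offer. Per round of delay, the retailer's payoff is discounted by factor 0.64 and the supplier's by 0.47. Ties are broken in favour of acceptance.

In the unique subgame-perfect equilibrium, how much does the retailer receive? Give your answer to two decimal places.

227.40

In a stationary SPE each proposer offers the other exactly their discounted continuation value.
If the retailer keeps x when proposing and the supplier keeps y when proposing, then x = 300 − 0.47y and y = 300 − 0.64x.
Solving: x = 300(1 − 0.47) / (1 − 0.64·0.47) = 159 / 0.6992 ≈ 227.4027.
The supplier gets 300 − 227.4027 ≈ 72.5973.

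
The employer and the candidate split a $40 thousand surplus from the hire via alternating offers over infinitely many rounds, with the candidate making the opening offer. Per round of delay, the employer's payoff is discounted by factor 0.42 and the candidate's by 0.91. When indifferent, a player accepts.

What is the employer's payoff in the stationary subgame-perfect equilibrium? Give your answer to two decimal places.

2.45

When the candidate proposes, the employer accepts any offer worth at least 0.42 times what the employer would get by proposing next round; and vice versa.
This gives x = 40 − 0.42y and y = 40 − 0.91x, where x and y are each side's share when it proposes.
Hence (1 − 0.42·0.91)x = 40(1 − 0.42), i.e. 0.6178·x = 23.2.
x ≈ 37.5526; the employer's share is 40 − x ≈ 2.4474.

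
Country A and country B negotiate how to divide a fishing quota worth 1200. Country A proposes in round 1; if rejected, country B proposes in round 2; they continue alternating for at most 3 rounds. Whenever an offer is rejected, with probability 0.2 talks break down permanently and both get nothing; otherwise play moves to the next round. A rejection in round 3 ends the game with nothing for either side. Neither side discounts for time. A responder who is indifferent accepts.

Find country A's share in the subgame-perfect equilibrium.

1008

By backward induction:
Round 3 (country A proposes): rejection yields 0 for country B; country A offers 0 and keeps 1200.
Round 2 (country B proposes): rejecting gives country A an expected 0.8 × 1200 = 960; country B offers that and keeps 240.
Round 1 (country A proposes): rejecting gives country B an expected 0.8 × 240 = 192. Country A offers 192 and keeps 1200 − 192 = 1008.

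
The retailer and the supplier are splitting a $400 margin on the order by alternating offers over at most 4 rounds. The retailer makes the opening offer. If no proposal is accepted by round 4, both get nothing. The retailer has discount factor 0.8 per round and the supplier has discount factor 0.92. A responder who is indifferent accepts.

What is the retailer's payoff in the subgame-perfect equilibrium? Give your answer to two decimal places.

By backward induction:
Round 4 (the supplier proposes): rejection yields 0 for the retailer; the supplier offers 0 and keeps 400.
Round 3 (the retailer proposes): the supplier can get 400 next round, worth 0.92 × 400 = 368 now, so the retailer offers 368, keeping 32.
Round 2 (the supplier proposes): the retailer can get 32 next round, worth 0.8 × 32 = 25.6 now. The supplier offers 25.6 and keeps 400 − 25.6 = 374.4.
Round 1 (the retailer proposes): the supplier can get 374.4 next round, worth 0.92 × 374.4 = 344.448 now; the retailer offers that and keeps 55.552.

55.55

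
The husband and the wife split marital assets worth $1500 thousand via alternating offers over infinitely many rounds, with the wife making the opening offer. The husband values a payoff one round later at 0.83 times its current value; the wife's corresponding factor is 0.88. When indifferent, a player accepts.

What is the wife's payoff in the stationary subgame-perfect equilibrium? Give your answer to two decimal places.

In a stationary SPE each proposer offers the other exactly their discounted continuation value.
If the wife keeps x when proposing and the husband keeps y when proposing, then x = 1500 − 0.83y and y = 1500 − 0.88x.
Solving: x = 1500(1 − 0.83) / (1 − 0.88·0.83) = 255 / 0.2696 ≈ 945.8457.
The husband gets 1500 − 945.8457 ≈ 554.1543.

945.85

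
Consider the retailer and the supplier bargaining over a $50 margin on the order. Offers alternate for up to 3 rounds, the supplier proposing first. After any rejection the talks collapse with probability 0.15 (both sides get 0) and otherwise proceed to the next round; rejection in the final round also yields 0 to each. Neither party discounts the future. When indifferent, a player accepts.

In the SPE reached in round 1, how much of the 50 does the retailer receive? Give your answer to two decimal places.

6.38

Round 3 (the supplier proposes): the retailer will accept anything ≥ 0, so the supplier offers 0 and keeps 50.
Round 2 (the retailer proposes): rejecting gives the supplier an expected 0.85 × 50 = 42.5. The retailer offers 42.5 and keeps 50 − 42.5 = 7.5.
Round 1 (the supplier proposes): rejecting gives the retailer an expected 0.85 × 7.5 = 6.375. The supplier offers 6.375 and keeps 50 − 6.375 = 43.625.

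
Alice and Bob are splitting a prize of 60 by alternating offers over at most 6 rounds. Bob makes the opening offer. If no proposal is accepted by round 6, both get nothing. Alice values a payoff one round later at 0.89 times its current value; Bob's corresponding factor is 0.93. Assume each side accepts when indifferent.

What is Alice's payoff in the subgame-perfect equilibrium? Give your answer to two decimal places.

Work backward from the last round.
Round 6 (Alice proposes): rejection yields 0 for Bob; Alice offers 0 and keeps 60.
Round 5 (Bob proposes): Alice can get 60 next round, worth 0.89 × 60 = 53.4 now; Bob offers that and keeps 6.6.
Round 4 (Alice proposes): Bob can get 6.6 next round, worth 0.93 × 6.6 = 6.138 now. Alice offers 6.138 and keeps 60 − 6.138 = 53.862.
Round 3 (Bob proposes): Alice can get 53.862 next round, worth 0.89 × 53.862 = 47.93718 now. Bob offers 47.93718 and keeps 60 − 47.93718 = 12.06282.
Round 2 (Alice proposes): Bob can get 12.06282 next round, worth 0.93 × 12.06282 = 11.2184226 now; Alice offers that and keeps 48.7815774.
Round 1 (Bob proposes): Alice can get 48.7815774 next round, worth 0.89 × 48.7815774 = 43.415603886 now, so Bob offers 43.415603886, keeping 16.584396114.

43.42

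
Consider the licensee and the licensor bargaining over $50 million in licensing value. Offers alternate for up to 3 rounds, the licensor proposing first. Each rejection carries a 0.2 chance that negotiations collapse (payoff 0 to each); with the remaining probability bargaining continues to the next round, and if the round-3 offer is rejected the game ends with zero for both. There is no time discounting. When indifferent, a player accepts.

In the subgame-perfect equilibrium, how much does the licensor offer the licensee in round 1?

8

Round 3 (the licensor proposes): rejection yields 0 for the licensee; the licensor offers 0 and keeps 50.
Round 2 (the licensee proposes): rejecting gives the licensor an expected 0.8 × 50 = 40, so the licensee offers 40, keeping 10.
Round 1 (the licensor proposes): rejecting gives the licensee an expected 0.8 × 10 = 8. The licensor offers 8 and keeps 50 − 8 = 42.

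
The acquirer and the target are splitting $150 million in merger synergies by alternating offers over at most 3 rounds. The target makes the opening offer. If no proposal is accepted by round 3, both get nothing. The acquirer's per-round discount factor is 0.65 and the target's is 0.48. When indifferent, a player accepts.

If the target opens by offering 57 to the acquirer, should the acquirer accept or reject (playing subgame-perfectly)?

Round 3 (the target proposes): rejection yields 0 for the acquirer; the target offers 0 and keeps 150.
Round 2 (the acquirer proposes): the target can get 150 next round, worth 0.48 × 150 = 72 now, so the acquirer offers 72, keeping 78.
So by rejecting in round 1, the acquirer gets 78 next round, worth 0.65 × 78 = 50.7 now.
Offer 57 ≥ 50.7, so the acquirer accepts.

Accept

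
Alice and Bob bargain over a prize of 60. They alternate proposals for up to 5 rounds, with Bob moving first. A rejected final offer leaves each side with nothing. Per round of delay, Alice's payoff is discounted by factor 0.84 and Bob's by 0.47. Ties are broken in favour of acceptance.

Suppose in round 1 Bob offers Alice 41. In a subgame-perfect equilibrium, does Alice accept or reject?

Accept

Round 5 (Bob proposes): rejection yields 0 for Alice; Bob offers 0 and keeps 60.
Round 4 (Alice proposes): Bob can get 60 next round, worth 0.47 × 60 = 28.2 now; Alice offers that and keeps 31.8.
Round 3 (Bob proposes): Alice can get 31.8 next round, worth 0.84 × 31.8 = 26.712 now. Bob offers 26.712 and keeps 60 − 26.712 = 33.288.
Round 2 (Alice proposes): Bob can get 33.288 next round, worth 0.47 × 33.288 = 15.64536 now; Alice offers that and keeps 44.35464.
So by rejecting in round 1, Alice gets 44.35464 next round, worth 0.84 × 44.35464 = 37.2578976 now.
Offer 41 ≥ 37.2578976, so Alice accepts.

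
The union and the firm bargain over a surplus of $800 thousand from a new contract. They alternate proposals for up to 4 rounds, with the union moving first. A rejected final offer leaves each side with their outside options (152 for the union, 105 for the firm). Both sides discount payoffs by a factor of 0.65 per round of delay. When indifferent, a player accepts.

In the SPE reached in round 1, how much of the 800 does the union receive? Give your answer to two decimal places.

440.04

Work backward from the last round.
Round 4 (the firm proposes): the union gets 152 if talks fail, so the firm offers 152 and keeps 648.
Round 3 (the union proposes): the firm can get 648 next round, worth 0.65 × 648 = 421.2 now, so the union offers 421.2, keeping 378.8.
Round 2 (the firm proposes): the union can get 378.8 next round, worth 0.65 × 378.8 = 246.22 now. The firm offers 246.22 and keeps 800 − 246.22 = 553.78.
Round 1 (the union proposes): the firm can get 553.78 next round, worth 0.65 × 553.78 = 359.957 now; the union offers that and keeps 440.043.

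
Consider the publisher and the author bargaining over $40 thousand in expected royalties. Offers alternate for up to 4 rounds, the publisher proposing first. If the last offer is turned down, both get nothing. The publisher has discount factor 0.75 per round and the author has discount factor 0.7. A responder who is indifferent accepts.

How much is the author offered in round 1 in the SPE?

21.7

Round 4 (the author proposes): rejection yields 0 for the publisher; the author offers 0 and keeps 40.
Round 3 (the publisher proposes): the author can get 40 next round, worth 0.7 × 40 = 28 now, so the publisher offers 28, keeping 12.
Round 2 (the author proposes): the publisher can get 12 next round, worth 0.75 × 12 = 9 now. The author offers 9 and keeps 40 − 9 = 31.
Round 1 (the publisher proposes): the author can get 31 next round, worth 0.7 × 31 = 21.7 now; the publisher offers that and keeps 18.3.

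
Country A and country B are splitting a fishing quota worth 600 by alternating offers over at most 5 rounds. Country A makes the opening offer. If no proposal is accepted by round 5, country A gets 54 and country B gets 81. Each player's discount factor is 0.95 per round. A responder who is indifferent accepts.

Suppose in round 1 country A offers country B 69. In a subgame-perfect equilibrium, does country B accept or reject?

Work out country B's continuation value if the offer is rejected.
Round 5 (country A proposes): country B gets 81 if talks fail, so country A offers 81 and keeps 519.
Round 4 (country B proposes): country A can get 519 next round, worth 0.95 × 519 = 493.05 now; country B offers that and keeps 106.95.
Round 3 (country A proposes): country B can get 106.95 next round, worth 0.95 × 106.95 = 101.6025 now, so country A offers 101.6025, keeping 498.3975.
Round 2 (country B proposes): country A can get 498.3975 next round, worth 0.95 × 498.3975 = 473.477625 now, so country B offers 473.477625, keeping 126.522375.
So by rejecting in round 1, country B gets 126.522375 next round, worth 0.95 × 126.522375 = 120.19625625 now.
Offer 69 < 120.19625625, so country B rejects.

Reject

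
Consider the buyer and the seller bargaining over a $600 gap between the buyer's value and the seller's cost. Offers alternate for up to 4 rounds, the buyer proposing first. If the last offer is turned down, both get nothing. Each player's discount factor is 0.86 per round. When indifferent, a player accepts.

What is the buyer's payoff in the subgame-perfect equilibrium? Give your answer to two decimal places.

146.13

Round 4 (the seller proposes): the buyer will accept anything ≥ 0, so the seller offers 0 and keeps 600.
Round 3 (the buyer proposes): the seller can get 600 next round, worth 0.86 × 600 = 516 now. The buyer offers 516 and keeps 600 − 516 = 84.
Round 2 (the seller proposes): the buyer can get 84 next round, worth 0.86 × 84 = 72.24 now; the seller offers that and keeps 527.76.
Round 1 (the buyer proposes): the seller can get 527.76 next round, worth 0.86 × 527.76 = 453.8736 now. The buyer offers 453.8736 and keeps 600 − 453.8736 = 146.1264.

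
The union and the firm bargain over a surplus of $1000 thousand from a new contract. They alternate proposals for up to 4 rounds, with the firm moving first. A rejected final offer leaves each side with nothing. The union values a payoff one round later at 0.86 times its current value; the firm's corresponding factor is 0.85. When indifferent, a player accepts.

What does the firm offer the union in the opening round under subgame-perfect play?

757.66

Solve by backward induction from round 4.
Round 4 (the union proposes): the firm will accept anything ≥ 0, so the union offers 0 and keeps 1000.
Round 3 (the firm proposes): the union can get 1000 next round, worth 0.86 × 1000 = 860 now, so the firm offers 860, keeping 140.
Round 2 (the union proposes): the firm can get 140 next round, worth 0.85 × 140 = 119 now. The union offers 119 and keeps 1000 − 119 = 881.
Round 1 (the firm proposes): the union can get 881 next round, worth 0.86 × 881 = 757.66 now, so the firm offers 757.66, keeping 242.34.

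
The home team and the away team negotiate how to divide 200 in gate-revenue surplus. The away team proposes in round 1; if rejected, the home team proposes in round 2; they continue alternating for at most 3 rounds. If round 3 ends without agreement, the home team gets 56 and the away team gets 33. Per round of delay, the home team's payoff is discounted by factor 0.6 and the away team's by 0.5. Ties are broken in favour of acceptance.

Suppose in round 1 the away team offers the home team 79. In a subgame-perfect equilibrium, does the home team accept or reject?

Round 3 (the away team proposes): the home team gets 56 if talks fail, so the away team offers 56 and keeps 144.
Round 2 (the home team proposes): the away team can get 144 next round, worth 0.5 × 144 = 72 now; the home team offers that and keeps 128.
So by rejecting in round 1, the home team gets 128 next round, worth 0.6 × 128 = 76.8 now.
Offer 79 ≥ 76.8, so the home team accepts.

Accept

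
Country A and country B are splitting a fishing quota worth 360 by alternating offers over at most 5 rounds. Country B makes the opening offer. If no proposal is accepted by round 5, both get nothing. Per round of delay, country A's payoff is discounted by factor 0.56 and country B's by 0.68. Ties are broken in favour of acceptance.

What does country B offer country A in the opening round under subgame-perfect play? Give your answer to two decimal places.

Round 5 (country B proposes): rejection yields 0 for country A; country B offers 0 and keeps 360.
Round 4 (country A proposes): country B can get 360 next round, worth 0.68 × 360 = 244.8 now; country A offers that and keeps 115.2.
Round 3 (country B proposes): country A can get 115.2 next round, worth 0.56 × 115.2 = 64.512 now. Country B offers 64.512 and keeps 360 − 64.512 = 295.488.
Round 2 (country A proposes): country B can get 295.488 next round, worth 0.68 × 295.488 = 200.93184 now, so country A offers 200.93184, keeping 159.06816.
Round 1 (country B proposes): country A can get 159.06816 next round, worth 0.56 × 159.06816 = 89.0781696 now; country B offers that and keeps 270.9218304.

89.08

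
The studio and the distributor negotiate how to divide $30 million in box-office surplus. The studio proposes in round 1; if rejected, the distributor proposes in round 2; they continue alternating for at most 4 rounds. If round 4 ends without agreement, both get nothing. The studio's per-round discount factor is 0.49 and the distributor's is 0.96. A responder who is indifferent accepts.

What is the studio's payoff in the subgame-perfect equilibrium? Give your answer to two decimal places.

Round 4 (the distributor proposes): the studio will accept anything ≥ 0, so the distributor offers 0 and keeps 30.
Round 3 (the studio proposes): the distributor can get 30 next round, worth 0.96 × 30 = 28.8 now; the studio offers that and keeps 1.2.
Round 2 (the distributor proposes): the studio can get 1.2 next round, worth 0.49 × 1.2 = 0.588 now, so the distributor offers 0.588, keeping 29.412.
Round 1 (the studio proposes): the distributor can get 29.412 next round, worth 0.96 × 29.412 = 28.23552 now; the studio offers that and keeps 1.76448.

1.76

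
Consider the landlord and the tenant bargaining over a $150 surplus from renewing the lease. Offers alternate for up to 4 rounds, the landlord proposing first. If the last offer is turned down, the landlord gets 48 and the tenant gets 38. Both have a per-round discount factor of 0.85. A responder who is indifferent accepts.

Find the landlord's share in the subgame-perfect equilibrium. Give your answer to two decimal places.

68.23

Round 4 (the tenant proposes): the landlord gets 48 if talks fail, so the tenant offers 48 and keeps 102.
Round 3 (the landlord proposes): the tenant can get 102 next round, worth 0.85 × 102 = 86.7 now; the landlord offers that and keeps 63.3.
Round 2 (the tenant proposes): the landlord can get 63.3 next round, worth 0.85 × 63.3 = 53.805 now, so the tenant offers 53.805, keeping 96.195.
Round 1 (the landlord proposes): the tenant can get 96.195 next round, worth 0.85 × 96.195 = 81.76575 now, so the landlord offers 81.76575, keeping 68.23425.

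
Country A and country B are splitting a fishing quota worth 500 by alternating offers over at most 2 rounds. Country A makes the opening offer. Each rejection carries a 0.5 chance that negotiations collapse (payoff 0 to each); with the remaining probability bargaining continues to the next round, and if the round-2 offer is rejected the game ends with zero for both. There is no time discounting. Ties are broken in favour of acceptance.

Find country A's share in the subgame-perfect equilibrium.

Round 2 (country B proposes): country A will accept anything ≥ 0, so country B offers 0 and keeps 500.
Round 1 (country A proposes): rejecting gives country B an expected 0.5 × 500 = 250, so country A offers 250, keeping 250.

250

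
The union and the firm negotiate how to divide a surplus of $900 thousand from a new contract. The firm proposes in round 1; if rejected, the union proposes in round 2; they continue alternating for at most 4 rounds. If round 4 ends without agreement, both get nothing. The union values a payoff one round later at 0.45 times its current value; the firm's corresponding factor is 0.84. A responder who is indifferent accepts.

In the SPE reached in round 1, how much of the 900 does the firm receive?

682.11

Round 4 (the union proposes): rejection yields 0 for the firm; the union offers 0 and keeps 900.
Round 3 (the firm proposes): the union can get 900 next round, worth 0.45 × 900 = 405 now. The firm offers 405 and keeps 900 − 405 = 495.
Round 2 (the union proposes): the firm can get 495 next round, worth 0.84 × 495 = 415.8 now, so the union offers 415.8, keeping 484.2.
Round 1 (the firm proposes): the union can get 484.2 next round, worth 0.45 × 484.2 = 217.89 now; the firm offers that and keeps 682.11.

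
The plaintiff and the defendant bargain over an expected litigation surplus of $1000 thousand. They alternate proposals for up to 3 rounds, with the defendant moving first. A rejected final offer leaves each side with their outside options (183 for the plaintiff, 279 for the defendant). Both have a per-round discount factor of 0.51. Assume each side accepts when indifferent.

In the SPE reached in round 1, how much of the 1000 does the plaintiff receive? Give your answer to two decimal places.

297.50

Work backward from the last round.
Round 3 (the defendant proposes): the plaintiff gets 183 if talks fail, so the defendant offers 183 and keeps 817.
Round 2 (the plaintiff proposes): the defendant can get 817 next round, worth 0.51 × 817 = 416.67 now. The plaintiff offers 416.67 and keeps 1000 − 416.67 = 583.33.
Round 1 (the defendant proposes): the plaintiff can get 583.33 next round, worth 0.51 × 583.33 = 297.4983 now; the defendant offers that and keeps 702.5017.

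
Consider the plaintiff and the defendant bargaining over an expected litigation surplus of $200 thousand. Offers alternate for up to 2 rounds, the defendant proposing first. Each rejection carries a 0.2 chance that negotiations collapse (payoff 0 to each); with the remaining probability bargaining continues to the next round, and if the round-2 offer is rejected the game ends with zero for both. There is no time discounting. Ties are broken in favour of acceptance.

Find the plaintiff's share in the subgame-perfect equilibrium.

160

Round 2 (the plaintiff proposes): rejection yields 0 for the defendant; the plaintiff offers 0 and keeps 200.
Round 1 (the defendant proposes): rejecting gives the plaintiff an expected 0.8 × 200 = 160. The defendant offers 160 and keeps 200 − 160 = 40.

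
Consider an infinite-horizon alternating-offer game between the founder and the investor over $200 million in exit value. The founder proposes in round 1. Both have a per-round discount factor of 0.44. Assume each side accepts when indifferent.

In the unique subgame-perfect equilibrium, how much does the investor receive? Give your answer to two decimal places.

In a stationary SPE each proposer offers the other exactly their discounted continuation value.
If the founder keeps x when proposing and the investor keeps y when proposing, then x = 200 − 0.44y and y = 200 − 0.44x.
Solving: x = 200(1 − 0.44) / (1 − 0.44·0.44) = 112 / 0.8064 ≈ 138.8889.
The investor gets 200 − 138.8889 ≈ 61.1111.

61.11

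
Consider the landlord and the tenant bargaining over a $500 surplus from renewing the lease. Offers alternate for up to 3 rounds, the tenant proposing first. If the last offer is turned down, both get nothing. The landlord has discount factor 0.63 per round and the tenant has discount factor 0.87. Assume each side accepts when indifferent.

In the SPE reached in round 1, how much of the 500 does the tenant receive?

459.05

By backward induction:
Round 3 (the tenant proposes): rejection yields 0 for the landlord; the tenant offers 0 and keeps 500.
Round 2 (the landlord proposes): the tenant can get 500 next round, worth 0.87 × 500 = 435 now; the landlord offers that and keeps 65.
Round 1 (the tenant proposes): the landlord can get 65 next round, worth 0.63 × 65 = 40.95 now; the tenant offers that and keeps 459.05.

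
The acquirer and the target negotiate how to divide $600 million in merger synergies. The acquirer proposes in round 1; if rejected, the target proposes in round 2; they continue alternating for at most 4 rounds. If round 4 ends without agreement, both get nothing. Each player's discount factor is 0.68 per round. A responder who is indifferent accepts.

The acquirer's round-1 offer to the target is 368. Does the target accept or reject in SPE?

Work out the target's continuation value if the offer is rejected.
Round 4 (the target proposes): rejection yields 0 for the acquirer; the target offers 0 and keeps 600.
Round 3 (the acquirer proposes): the target can get 600 next round, worth 0.68 × 600 = 408 now. The acquirer offers 408 and keeps 600 − 408 = 192.
Round 2 (the target proposes): the acquirer can get 192 next round, worth 0.68 × 192 = 130.56 now. The target offers 130.56 and keeps 600 − 130.56 = 469.44.
So by rejecting in round 1, the target gets 469.44 next round, worth 0.68 × 469.44 = 319.2192 now.
Offer 368 ≥ 319.2192, so the target accepts.

Accept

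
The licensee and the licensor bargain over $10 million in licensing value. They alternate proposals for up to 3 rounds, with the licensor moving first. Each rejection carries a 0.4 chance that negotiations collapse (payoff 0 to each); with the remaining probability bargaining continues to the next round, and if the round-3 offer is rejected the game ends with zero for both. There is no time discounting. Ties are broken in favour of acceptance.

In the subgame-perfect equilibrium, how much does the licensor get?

Round 3 (the licensor proposes): rejection yields 0 for the licensee; the licensor offers 0 and keeps 10.
Round 2 (the licensee proposes): rejecting gives the licensor an expected 0.6 × 10 = 6, so the licensee offers 6, keeping 4.
Round 1 (the licensor proposes): rejecting gives the licensee an expected 0.6 × 4 = 2.4; the licensor offers that and keeps 7.6.

7.6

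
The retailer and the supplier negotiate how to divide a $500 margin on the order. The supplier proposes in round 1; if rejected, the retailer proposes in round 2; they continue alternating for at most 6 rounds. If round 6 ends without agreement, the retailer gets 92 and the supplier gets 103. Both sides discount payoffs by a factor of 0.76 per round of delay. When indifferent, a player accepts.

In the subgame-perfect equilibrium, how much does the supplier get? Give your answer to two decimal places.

Round 6 (the retailer proposes): the supplier gets 103 if talks fail, so the retailer offers 103 and keeps 397.
Round 5 (the supplier proposes): the retailer can get 397 next round, worth 0.76 × 397 = 301.72 now, so the supplier offers 301.72, keeping 198.28.
Round 4 (the retailer proposes): the supplier can get 198.28 next round, worth 0.76 × 198.28 = 150.6928 now. The retailer offers 150.6928 and keeps 500 − 150.6928 = 349.3072.
Round 3 (the supplier proposes): the retailer can get 349.3072 next round, worth 0.76 × 349.3072 = 265.473472 now. The supplier offers 265.473472 and keeps 500 − 265.473472 = 234.526528.
Round 2 (the retailer proposes): the supplier can get 234.526528 next round, worth 0.76 × 234.526528 = 178.24016128 now. The retailer offers 178.24016128 and keeps 500 − 178.24016128 = 321.75983872.
Round 1 (the supplier proposes): the retailer can get 321.75983872 next round, worth 0.76 × 321.75983872 = 244.5374774272 now; the supplier offers that and keeps 255.4625225728.

255.46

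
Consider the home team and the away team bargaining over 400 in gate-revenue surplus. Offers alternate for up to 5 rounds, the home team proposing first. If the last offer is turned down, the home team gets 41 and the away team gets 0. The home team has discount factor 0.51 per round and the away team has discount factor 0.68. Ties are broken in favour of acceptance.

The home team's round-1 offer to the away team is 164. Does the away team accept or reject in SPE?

Reject

Work out the away team's continuation value if the offer is rejected.
Round 5 (the home team proposes): the away team will accept anything ≥ 0, so the home team offers 0 and keeps 400.
Round 4 (the away team proposes): the home team can get 400 next round, worth 0.51 × 400 = 204 now, so the away team offers 204, keeping 196.
Round 3 (the home team proposes): the away team can get 196 next round, worth 0.68 × 196 = 133.28 now. The home team offers 133.28 and keeps 400 − 133.28 = 266.72.
Round 2 (the away team proposes): the home team can get 266.72 next round, worth 0.51 × 266.72 = 136.0272 now, so the away team offers 136.0272, keeping 263.9728.
So by rejecting in round 1, the away team gets 263.9728 next round, worth 0.68 × 263.9728 = 179.501504 now.
Offer 164 < 179.501504, so the away team rejects.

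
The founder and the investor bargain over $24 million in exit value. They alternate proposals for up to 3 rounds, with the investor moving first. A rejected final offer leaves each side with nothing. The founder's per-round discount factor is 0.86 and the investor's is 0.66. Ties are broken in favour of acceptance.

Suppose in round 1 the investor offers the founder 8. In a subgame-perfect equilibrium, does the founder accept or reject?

Accept

Work out the founder's continuation value if the offer is rejected.
Round 3 (the investor proposes): rejection yields 0 for the founder; the investor offers 0 and keeps 24.
Round 2 (the founder proposes): the investor can get 24 next round, worth 0.66 × 24 = 15.84 now. The founder offers 15.84 and keeps 24 − 15.84 = 8.16.
So by rejecting in round 1, the founder gets 8.16 next round, worth 0.86 × 8.16 = 7.0176 now.
Offer 8 ≥ 7.0176, so the founder accepts.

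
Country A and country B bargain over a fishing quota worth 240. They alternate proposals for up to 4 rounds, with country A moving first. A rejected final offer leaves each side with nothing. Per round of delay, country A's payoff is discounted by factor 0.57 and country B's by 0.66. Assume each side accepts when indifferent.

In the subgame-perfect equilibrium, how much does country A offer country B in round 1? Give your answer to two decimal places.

Round 4 (country B proposes): country A will accept anything ≥ 0, so country B offers 0 and keeps 240.
Round 3 (country A proposes): country B can get 240 next round, worth 0.66 × 240 = 158.4 now, so country A offers 158.4, keeping 81.6.
Round 2 (country B proposes): country A can get 81.6 next round, worth 0.57 × 81.6 = 46.512 now, so country B offers 46.512, keeping 193.488.
Round 1 (country A proposes): country B can get 193.488 next round, worth 0.66 × 193.488 = 127.70208 now; country A offers that and keeps 112.29792.

127.70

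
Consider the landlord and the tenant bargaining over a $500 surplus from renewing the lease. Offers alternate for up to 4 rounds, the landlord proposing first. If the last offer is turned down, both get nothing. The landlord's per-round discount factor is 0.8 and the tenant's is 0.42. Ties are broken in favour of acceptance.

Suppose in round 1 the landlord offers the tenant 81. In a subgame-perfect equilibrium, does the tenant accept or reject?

Reject

Work out the tenant's continuation value if the offer is rejected.
Round 4 (the tenant proposes): the landlord will accept anything ≥ 0, so the tenant offers 0 and keeps 500.
Round 3 (the landlord proposes): the tenant can get 500 next round, worth 0.42 × 500 = 210 now, so the landlord offers 210, keeping 290.
Round 2 (the tenant proposes): the landlord can get 290 next round, worth 0.8 × 290 = 232 now, so the tenant offers 232, keeping 268.
So by rejecting in round 1, the tenant gets 268 next round, worth 0.42 × 268 = 112.56 now.
Offer 81 < 112.56, so the tenant rejects.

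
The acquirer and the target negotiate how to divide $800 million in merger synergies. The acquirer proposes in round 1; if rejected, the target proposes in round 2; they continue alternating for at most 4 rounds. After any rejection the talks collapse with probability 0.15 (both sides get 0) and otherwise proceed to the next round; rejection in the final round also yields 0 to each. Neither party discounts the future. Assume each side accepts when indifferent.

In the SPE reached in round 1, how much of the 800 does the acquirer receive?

Round 4 (the target proposes): the acquirer will accept anything ≥ 0, so the target offers 0 and keeps 800.
Round 3 (the acquirer proposes): rejecting gives the target an expected 0.85 × 800 = 680; the acquirer offers that and keeps 120.
Round 2 (the target proposes): rejecting gives the acquirer an expected 0.85 × 120 = 102. The target offers 102 and keeps 800 − 102 = 698.
Round 1 (the acquirer proposes): rejecting gives the target an expected 0.85 × 698 = 593.3; the acquirer offers that and keeps 206.7.

206.7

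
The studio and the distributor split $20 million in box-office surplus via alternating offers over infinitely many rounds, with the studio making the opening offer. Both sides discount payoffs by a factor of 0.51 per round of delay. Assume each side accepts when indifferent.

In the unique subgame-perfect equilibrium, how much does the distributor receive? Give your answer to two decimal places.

6.75

Let x be the studio's share when the studio proposes and y be the distributor's share when the distributor proposes.
The distributor accepts iff offered ≥ 0.51·y, so x = 20 − 0.51y. Symmetrically y = 20 − 0.51x.
Substituting: x = 20 − 0.51(20 − 0.51x), giving x(1 − 0.51·0.51) = 20(1 − 0.51).
So x = 20 × 0.49 / 0.7399 ≈ 13.2450, and the distributor receives 20 − x ≈ 6.7550.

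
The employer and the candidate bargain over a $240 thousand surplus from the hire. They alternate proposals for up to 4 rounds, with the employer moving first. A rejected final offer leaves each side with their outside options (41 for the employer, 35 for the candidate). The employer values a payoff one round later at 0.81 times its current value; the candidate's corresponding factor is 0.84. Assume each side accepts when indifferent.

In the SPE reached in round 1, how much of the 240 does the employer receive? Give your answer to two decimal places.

Round 4 (the candidate proposes): the employer gets 41 if talks fail, so the candidate offers 41 and keeps 199.
Round 3 (the employer proposes): the candidate can get 199 next round, worth 0.84 × 199 = 167.16 now. The employer offers 167.16 and keeps 240 − 167.16 = 72.84.
Round 2 (the candidate proposes): the employer can get 72.84 next round, worth 0.81 × 72.84 = 59.0004 now, so the candidate offers 59.0004, keeping 180.9996.
Round 1 (the employer proposes): the candidate can get 180.9996 next round, worth 0.84 × 180.9996 = 152.039664 now. The employer offers 152.039664 and keeps 240 − 152.039664 = 87.960336.

87.96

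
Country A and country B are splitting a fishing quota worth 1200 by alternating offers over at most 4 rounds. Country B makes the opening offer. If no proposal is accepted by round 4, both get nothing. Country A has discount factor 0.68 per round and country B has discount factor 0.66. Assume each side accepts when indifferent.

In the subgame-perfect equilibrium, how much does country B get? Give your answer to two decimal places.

Round 4 (country A proposes): rejection yields 0 for country B; country A offers 0 and keeps 1200.
Round 3 (country B proposes): country A can get 1200 next round, worth 0.68 × 1200 = 816 now. Country B offers 816 and keeps 1200 − 816 = 384.
Round 2 (country A proposes): country B can get 384 next round, worth 0.66 × 384 = 253.44 now, so country A offers 253.44, keeping 946.56.
Round 1 (country B proposes): country A can get 946.56 next round, worth 0.68 × 946.56 = 643.6608 now. Country B offers 643.6608 and keeps 1200 − 643.6608 = 556.3392.

556.34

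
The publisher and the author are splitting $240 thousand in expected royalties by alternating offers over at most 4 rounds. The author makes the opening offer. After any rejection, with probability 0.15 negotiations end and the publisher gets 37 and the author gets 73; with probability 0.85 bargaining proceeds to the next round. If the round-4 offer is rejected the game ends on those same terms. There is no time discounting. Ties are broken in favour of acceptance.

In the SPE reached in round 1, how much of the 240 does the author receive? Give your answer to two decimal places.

106.59

Round 4 (the publisher proposes): the author gets 73 if talks fail, so the publisher offers 73 and keeps 167.
Round 3 (the author proposes): rejecting gives the publisher an expected 0.85 × 167 + 0.15 × 37 = 147.5. The author offers 147.5 and keeps 240 − 147.5 = 92.5.
Round 2 (the publisher proposes): rejecting gives the author an expected 0.85 × 92.5 + 0.15 × 73 = 89.575, so the publisher offers 89.575, keeping 150.425.
Round 1 (the author proposes): rejecting gives the publisher an expected 0.85 × 150.425 + 0.15 × 37 = 133.41125, so the author offers 133.41125, keeping 106.58875.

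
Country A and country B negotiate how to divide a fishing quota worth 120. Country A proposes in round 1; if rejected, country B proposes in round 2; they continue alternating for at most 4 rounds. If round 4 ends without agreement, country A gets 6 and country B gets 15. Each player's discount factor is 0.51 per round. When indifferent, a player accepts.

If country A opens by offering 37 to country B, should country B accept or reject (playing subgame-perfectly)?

Reject

Work out country B's continuation value if the offer is rejected.
Round 4 (country B proposes): country A gets 6 if talks fail, so country B offers 6 and keeps 114.
Round 3 (country A proposes): country B can get 114 next round, worth 0.51 × 114 = 58.14 now, so country A offers 58.14, keeping 61.86.
Round 2 (country B proposes): country A can get 61.86 next round, worth 0.51 × 61.86 = 31.5486 now, so country B offers 31.5486, keeping 88.4514.
So by rejecting in round 1, country B gets 88.4514 next round, worth 0.51 × 88.4514 = 45.110214 now.
Offer 37 < 45.110214, so country B rejects.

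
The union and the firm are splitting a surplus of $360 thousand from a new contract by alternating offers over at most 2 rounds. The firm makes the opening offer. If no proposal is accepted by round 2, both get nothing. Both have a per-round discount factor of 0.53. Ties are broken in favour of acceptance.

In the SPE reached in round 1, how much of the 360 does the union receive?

Round 2 (the union proposes): the firm will accept anything ≥ 0, so the union offers 0 and keeps 360.
Round 1 (the firm proposes): the union can get 360 next round, worth 0.53 × 360 = 190.8 now, so the firm offers 190.8, keeping 169.2.

190.8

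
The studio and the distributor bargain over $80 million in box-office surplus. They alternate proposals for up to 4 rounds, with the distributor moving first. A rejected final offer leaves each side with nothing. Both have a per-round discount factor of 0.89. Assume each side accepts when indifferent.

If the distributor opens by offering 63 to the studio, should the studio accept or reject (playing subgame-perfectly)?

Reject

Round 4 (the studio proposes): the distributor will accept anything ≥ 0, so the studio offers 0 and keeps 80.
Round 3 (the distributor proposes): the studio can get 80 next round, worth 0.89 × 80 = 71.2 now, so the distributor offers 71.2, keeping 8.8.
Round 2 (the studio proposes): the distributor can get 8.8 next round, worth 0.89 × 8.8 = 7.832 now. The studio offers 7.832 and keeps 80 − 7.832 = 72.168.
So by rejecting in round 1, the studio gets 72.168 next round, worth 0.89 × 72.168 = 64.22952 now.
Offer 63 < 64.22952, so the studio rejects.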